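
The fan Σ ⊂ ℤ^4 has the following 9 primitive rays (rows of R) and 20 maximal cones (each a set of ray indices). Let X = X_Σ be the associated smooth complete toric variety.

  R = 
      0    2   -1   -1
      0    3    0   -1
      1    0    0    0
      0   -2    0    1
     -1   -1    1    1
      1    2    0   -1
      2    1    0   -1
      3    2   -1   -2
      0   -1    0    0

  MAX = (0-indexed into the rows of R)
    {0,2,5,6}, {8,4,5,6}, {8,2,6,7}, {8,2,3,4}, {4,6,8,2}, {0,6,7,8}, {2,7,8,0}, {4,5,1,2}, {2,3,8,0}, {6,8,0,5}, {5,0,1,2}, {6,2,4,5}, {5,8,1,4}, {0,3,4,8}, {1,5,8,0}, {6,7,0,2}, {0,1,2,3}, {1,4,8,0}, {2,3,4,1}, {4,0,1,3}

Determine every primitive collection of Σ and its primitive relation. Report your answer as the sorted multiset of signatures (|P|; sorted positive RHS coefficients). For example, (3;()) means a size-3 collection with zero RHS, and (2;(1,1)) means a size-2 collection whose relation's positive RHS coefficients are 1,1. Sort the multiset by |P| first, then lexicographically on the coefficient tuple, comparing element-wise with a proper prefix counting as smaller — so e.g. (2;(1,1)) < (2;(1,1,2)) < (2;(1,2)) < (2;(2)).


14 minimal non-faces of Δ(Σ) (on 9 rays):

  • {3,5}:  v_{3} + v_{5} = v_{2}  ⇒ sig = (2;(1))
  • {4,7}:  v_{4} + v_{7} = v_{6}  ⇒ sig = (2;(1))
  • {1,7}:  v_{1} + v_{7} = v_{0} + v_{5} + v_{6}  ⇒ sig = (2;(1,1,1))
  • {3,6}:  v_{3} + v_{6} = 2·v_{2} + v_{8}  ⇒ sig = (2;(1,2))
  • {5,7}:  v_{5} + v_{7} = v_{0} + 2·v_{6}  ⇒ sig = (2;(1,2))
  • {3,7}:  v_{3} + v_{7} = v_{0} + 3·v_{2} + 2·v_{8}  ⇒ sig = (2;(1,2,3))
  • {1,6}:  v_{1} + v_{6} = 2·v_{5}  ⇒ sig = (2;(2))
  • {1,3,8}:  v_{1} + v_{3} + v_{8} = 0  ⇒ sig = (3;())
  • {0,4,5}:  v_{0} + v_{4} + v_{5} = v_{1}  ⇒ sig = (3;(1))
  • {0,4,6}:  v_{0} + v_{4} + v_{6} = v_{5}  ⇒ sig = (3;(1))
  • {1,2,8}:  v_{1} + v_{2} + v_{8} = v_{5}  ⇒ sig = (3;(1))
  • {2,5,8}:  v_{2} + v_{5} + v_{8} = v_{6}  ⇒ sig = (3;(1))
  • {0,2,4}:  v_{0} + v_{2} + v_{4} = v_{1} + v_{3}  ⇒ sig = (3;(1,1))
  • {0,2,6,8}:  v_{0} + v_{2} + v_{6} + v_{8} = v_{7}  ⇒ sig = (4;(1))

Hence PRS(X_Σ) =
[(2;(1)), (2;(1)), (2;(1,1,1)), (2;(1,2)), (2;(1,2)), (2;(1,2,3)), (2;(2)), (3;()), (3;(1)), (3;(1)), (3;(1)), (3;(1)), (3;(1,1)), (4;(1))]


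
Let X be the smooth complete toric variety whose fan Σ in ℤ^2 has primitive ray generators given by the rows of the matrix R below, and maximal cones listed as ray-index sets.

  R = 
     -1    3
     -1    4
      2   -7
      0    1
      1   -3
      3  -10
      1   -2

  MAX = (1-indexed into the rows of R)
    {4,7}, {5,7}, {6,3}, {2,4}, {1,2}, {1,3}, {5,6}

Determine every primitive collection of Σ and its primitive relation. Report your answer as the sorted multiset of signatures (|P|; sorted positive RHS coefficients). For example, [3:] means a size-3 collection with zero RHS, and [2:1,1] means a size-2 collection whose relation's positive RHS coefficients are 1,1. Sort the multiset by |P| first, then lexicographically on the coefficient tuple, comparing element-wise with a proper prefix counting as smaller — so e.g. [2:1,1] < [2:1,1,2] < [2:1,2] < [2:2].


The 14 primitive collections of Σ (r=7, n=2):

  P = {1,5}:  v_{1} + v_{5} = 0  ⟹  sig = [2:]
  P = {1,4}:  v_{1} + v_{4} = v_{2}  ⟹  sig = [2:1]
  P = {1,6}:  v_{1} + v_{6} = v_{3}  ⟹  sig = [2:1]
  P = {1,7}:  v_{1} + v_{7} = v_{4}  ⟹  sig = [2:1]
  P = {2,3}:  v_{2} + v_{3} = v_{5}  ⟹  sig = [2:1]
  P = {2,5}:  v_{2} + v_{5} = v_{4}  ⟹  sig = [2:1]
  P = {3,5}:  v_{3} + v_{5} = v_{6}  ⟹  sig = [2:1]
  P = {4,5}:  v_{4} + v_{5} = v_{7}  ⟹  sig = [2:1]
  P = {2,6}:  v_{2} + v_{6} = 2·v_{5}  ⟹  sig = [2:2]
  P = {2,7}:  v_{2} + v_{7} = 2·v_{4}  ⟹  sig = [2:2]
  P = {3,4}:  v_{3} + v_{4} = 2·v_{5}  ⟹  sig = [2:2]
  P = {3,7}:  v_{3} + v_{7} = 3·v_{5}  ⟹  sig = [2:3]
  P = {4,6}:  v_{4} + v_{6} = 3·v_{5}  ⟹  sig = [2:3]
  P = {6,7}:  v_{6} + v_{7} = 4·v_{5}  ⟹  sig = [2:4]

so the primitive-relation signature multiset is
{ [2:],  [2:1] ×7,  [2:2] ×3,  [2:3] ×2,  [2:4] }


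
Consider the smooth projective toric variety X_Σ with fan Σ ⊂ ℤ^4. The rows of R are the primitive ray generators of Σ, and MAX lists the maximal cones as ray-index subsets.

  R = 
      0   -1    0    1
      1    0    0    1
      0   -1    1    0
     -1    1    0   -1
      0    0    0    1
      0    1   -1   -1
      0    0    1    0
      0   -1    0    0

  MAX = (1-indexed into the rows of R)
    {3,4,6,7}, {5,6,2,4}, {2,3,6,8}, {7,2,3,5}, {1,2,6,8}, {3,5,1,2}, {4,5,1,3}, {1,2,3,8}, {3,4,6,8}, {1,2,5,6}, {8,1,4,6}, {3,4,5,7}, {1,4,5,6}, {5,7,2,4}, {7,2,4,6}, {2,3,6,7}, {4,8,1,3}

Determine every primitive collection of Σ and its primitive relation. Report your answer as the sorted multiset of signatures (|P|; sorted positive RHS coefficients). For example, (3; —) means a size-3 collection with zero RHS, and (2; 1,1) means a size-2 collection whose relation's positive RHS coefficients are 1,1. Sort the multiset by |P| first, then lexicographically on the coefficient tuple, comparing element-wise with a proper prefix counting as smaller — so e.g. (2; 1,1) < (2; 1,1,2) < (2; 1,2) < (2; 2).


Primitive collections (9):

  P = {5,8}:  v_{5} + v_{8} = v_{1} ; sig = (2; 1)
  P = {7,8}:  v_{7} + v_{8} = v_{3} ; sig = (2; 1)
  P = {1,7}:  v_{1} + v_{7} = v_{3} + v_{5} ; sig = (2; 1,1)
  P = {2,4,8}:  v_{2} + v_{4} + v_{8} = 0 ; sig = (3; —)
  P = {3,5,6}:  v_{3} + v_{5} + v_{6} = 0 ; sig = (3; —)
  P = {1,2,4}:  v_{1} + v_{2} + v_{4} = v_{5} ; sig = (3; 1)
  P = {1,3,6}:  v_{1} + v_{3} + v_{6} = v_{8} ; sig = (3; 1)
  P = {2,3,4}:  v_{2} + v_{3} + v_{4} = v_{7} ; sig = (3; 1)
  P = {5,6,7}:  v_{5} + v_{6} + v_{7} = v_{2} + v_{4} ; sig = (3; 1,1)

Sorted signature multiset PRS(X):
    |P|=2: 3 collections, coeffs (1), (1), (1,1)
    |P|=3: 6 collections, coeffs (), (), (1), (1), (1), (1,1)


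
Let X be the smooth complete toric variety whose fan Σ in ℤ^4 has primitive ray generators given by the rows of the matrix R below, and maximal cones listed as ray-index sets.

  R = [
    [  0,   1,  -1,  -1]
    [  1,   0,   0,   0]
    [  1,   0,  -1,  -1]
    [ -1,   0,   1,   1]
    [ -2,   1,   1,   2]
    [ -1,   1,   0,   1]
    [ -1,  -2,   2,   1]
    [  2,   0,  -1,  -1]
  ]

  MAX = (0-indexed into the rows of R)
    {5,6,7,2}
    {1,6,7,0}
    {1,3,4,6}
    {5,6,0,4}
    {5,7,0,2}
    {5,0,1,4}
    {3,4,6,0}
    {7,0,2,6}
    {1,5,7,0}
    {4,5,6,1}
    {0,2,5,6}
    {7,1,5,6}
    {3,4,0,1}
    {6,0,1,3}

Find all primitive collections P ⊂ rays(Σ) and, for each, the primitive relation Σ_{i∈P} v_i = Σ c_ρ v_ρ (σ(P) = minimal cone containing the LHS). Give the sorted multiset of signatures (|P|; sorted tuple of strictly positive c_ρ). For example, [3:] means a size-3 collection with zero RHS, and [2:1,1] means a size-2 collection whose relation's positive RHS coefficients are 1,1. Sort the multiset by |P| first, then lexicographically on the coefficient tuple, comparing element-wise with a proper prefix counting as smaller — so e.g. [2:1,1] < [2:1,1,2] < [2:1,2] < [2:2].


Σ has 9 primitive collections:

  P={2,3}:  v_{2} + v_{3} = 0  →  sig = [2:]
  P={1,2}:  v_{1} + v_{2} = v_{7}  →  sig = [2:1]
  P={2,4}:  v_{2} + v_{4} = v_{5}  →  sig = [2:1]
  P={3,5}:  v_{3} + v_{5} = v_{4}  →  sig = [2:1]
  P={3,7}:  v_{3} + v_{7} = v_{1}  →  sig = [2:1]
  P={4,7}:  v_{4} + v_{7} = v_{1} + v_{5}  →  sig = [2:1,1]
  P={0,5,6,7}:  v_{0} + v_{5} + v_{6} + v_{7} = 0  →  sig = [4:]
  P={0,1,5,6}:  v_{0} + v_{1} + v_{5} + v_{6} = v_{3}  →  sig = [4:1]
  P={0,1,4,6}:  v_{0} + v_{1} + v_{4} + v_{6} = 2·v_{3}  →  sig = [4:2]

Sorted signature multiset PRS(X):
{ [2:],  [2:1] ×4,  [2:1,1],  [4:],  [4:1],  [4:2] }


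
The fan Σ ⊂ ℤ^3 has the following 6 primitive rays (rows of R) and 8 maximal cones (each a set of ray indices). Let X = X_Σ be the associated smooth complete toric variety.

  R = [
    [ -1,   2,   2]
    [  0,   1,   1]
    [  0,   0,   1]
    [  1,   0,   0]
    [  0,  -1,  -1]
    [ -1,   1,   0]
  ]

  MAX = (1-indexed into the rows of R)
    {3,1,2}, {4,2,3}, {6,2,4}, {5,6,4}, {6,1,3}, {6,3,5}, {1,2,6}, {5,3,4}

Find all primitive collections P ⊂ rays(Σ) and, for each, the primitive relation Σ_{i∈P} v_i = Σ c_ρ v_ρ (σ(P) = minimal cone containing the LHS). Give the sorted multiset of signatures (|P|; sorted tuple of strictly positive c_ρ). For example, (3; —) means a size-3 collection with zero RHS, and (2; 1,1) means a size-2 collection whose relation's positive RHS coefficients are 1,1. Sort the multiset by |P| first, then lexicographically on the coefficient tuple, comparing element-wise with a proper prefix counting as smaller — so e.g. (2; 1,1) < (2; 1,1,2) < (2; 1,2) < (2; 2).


Primitive collections (5):

  P = {2,5}:  v_{2} + v_{5} = 0 — sig = (2; —)
  P = {1,5}:  v_{1} + v_{5} = v_{3} + v_{6} — sig = (2; 1,1)
  P = {1,4}:  v_{1} + v_{4} = 2·v_{2} — sig = (2; 2)
  P = {2,3,6}:  v_{2} + v_{3} + v_{6} = v_{1} — sig = (3; 1)
  P = {3,4,6}:  v_{3} + v_{4} + v_{6} = v_{2} — sig = (3; 1)

Sorted signature multiset PRS(X):
    (2; —)
    (2; 1,1)
    (2; 2)
    (3; 1)
    (3; 1)


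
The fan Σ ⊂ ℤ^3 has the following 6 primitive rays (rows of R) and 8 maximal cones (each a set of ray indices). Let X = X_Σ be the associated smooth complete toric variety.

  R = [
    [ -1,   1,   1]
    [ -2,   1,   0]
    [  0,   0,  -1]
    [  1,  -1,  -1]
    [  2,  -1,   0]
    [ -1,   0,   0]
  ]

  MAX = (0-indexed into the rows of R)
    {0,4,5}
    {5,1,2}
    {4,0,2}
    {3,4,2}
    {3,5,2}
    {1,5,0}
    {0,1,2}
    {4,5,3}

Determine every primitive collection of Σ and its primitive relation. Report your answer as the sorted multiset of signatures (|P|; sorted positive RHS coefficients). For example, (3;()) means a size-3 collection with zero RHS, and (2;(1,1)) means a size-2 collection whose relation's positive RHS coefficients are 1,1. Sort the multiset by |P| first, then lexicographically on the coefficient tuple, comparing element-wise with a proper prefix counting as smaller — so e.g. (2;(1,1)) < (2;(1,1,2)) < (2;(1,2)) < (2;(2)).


Primitive collections (5):

  P={0,3}:  v_{0} + v_{3} = 0  so sig = (2;())
  P={1,4}:  v_{1} + v_{4} = 0  so sig = (2;())
  P={1,3}:  v_{1} + v_{3} = v_{2} + v_{5}  so sig = (2;(1,1))
  P={0,2,5}:  v_{0} + v_{2} + v_{5} = v_{1}  so sig = (3;(1))
  P={2,4,5}:  v_{2} + v_{4} + v_{5} = v_{3}  so sig = (3;(1))

Sorted signature multiset PRS(X):
{ (2;()) ×2,  (2;(1,1)),  (3;(1)) ×2 }


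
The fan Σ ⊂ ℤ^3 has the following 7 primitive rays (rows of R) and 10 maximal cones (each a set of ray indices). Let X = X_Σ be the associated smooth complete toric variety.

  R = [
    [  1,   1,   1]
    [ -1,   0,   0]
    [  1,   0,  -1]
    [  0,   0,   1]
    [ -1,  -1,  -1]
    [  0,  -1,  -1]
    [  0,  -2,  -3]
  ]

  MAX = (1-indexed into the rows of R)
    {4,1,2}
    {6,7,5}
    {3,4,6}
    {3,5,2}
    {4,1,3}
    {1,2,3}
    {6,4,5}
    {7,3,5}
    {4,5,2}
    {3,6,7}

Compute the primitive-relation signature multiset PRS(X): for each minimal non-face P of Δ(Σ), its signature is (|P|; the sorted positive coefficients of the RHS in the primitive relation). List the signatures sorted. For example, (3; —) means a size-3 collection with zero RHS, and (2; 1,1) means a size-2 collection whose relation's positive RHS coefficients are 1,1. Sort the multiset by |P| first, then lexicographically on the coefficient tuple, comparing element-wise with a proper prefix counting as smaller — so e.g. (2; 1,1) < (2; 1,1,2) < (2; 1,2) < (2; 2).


Δ(Σ) — 7 vertices, 9 min non-faces:

  • {1,5}:  v_{1} + v_{5} = 0  so sig = (2; —)
  • {2,6}:  v_{2} + v_{6} = v_{5}  so sig = (2; 1)
  • {1,6}:  v_{1} + v_{6} = v_{3} + v_{4}  so sig = (2; 1,1)
  • {1,7}:  v_{1} + v_{7} = v_{3} + v_{6}  so sig = (2; 1,1)
  • {2,7}:  v_{2} + v_{7} = v_{3} + 2·v_{5}  so sig = (2; 1,2)
  • {4,7}:  v_{4} + v_{7} = 2·v_{6}  so sig = (2; 2)
  • {2,3,4}:  v_{2} + v_{3} + v_{4} = 0  so sig = (3; —)
  • {3,4,5}:  v_{3} + v_{4} + v_{5} = v_{6}  so sig = (3; 1)
  • {3,5,6}:  v_{3} + v_{5} + v_{6} = v_{7}  so sig = (3; 1)

Sorted signature multiset PRS(X):
    (2; —)
    (2; 1)
    (2; 1,1)
    (2; 1,1)
    (2; 1,2)
    (2; 2)
    (3; —)
    (3; 1)
    (3; 1)


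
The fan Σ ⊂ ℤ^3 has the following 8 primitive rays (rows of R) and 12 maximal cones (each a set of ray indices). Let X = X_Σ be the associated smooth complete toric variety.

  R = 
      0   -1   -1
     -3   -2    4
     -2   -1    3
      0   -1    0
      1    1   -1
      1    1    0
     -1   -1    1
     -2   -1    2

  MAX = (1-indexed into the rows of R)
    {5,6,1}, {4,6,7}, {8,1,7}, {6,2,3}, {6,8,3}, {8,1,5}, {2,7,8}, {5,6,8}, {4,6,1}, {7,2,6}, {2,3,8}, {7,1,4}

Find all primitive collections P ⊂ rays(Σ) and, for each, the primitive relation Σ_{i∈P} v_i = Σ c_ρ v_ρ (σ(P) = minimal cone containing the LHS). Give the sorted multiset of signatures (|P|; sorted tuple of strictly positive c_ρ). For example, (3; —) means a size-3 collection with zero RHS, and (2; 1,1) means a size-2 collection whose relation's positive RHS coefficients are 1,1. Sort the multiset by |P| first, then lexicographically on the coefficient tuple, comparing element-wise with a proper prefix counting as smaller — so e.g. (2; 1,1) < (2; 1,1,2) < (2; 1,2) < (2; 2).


Minimal non-faces — 14 found among 8 rays, 12 max cones:

  P = {5,7}:  v_{5} + v_{7} = 0 — sig = (2; —)
  P = {2,5}:  v_{2} + v_{5} = v_{3} — sig = (2; 1)
  P = {3,7}:  v_{3} + v_{7} = v_{2} — sig = (2; 1)
  P = {3,5}:  v_{3} + v_{5} = v_{6} + v_{8} — sig = (2; 1,1)
  P = {4,5}:  v_{4} + v_{5} = v_{1} + v_{6} — sig = (2; 1,1)
  P = {3,4}:  v_{3} + v_{4} = v_{6} + 3·v_{7} — sig = (2; 1,3)
  P = {2,4}:  v_{2} + v_{4} = v_{6} + 4·v_{7} — sig = (2; 1,4)
  P = {1,3}:  v_{1} + v_{3} = 2·v_{7} — sig = (2; 2)
  P = {4,8}:  v_{4} + v_{8} = 2·v_{7} — sig = (2; 2)
  P = {1,2}:  v_{1} + v_{2} = 3·v_{7} — sig = (2; 3)
  P = {1,6,7}:  v_{1} + v_{6} + v_{7} = v_{4} — sig = (3; 1)
  P = {1,6,8}:  v_{1} + v_{6} + v_{8} = v_{7} — sig = (3; 1)
  P = {6,7,8}:  v_{6} + v_{7} + v_{8} = v_{3} — sig = (3; 1)
  P = {2,6,8}:  v_{2} + v_{6} + v_{8} = 2·v_{3} — sig = (3; 2)

Hence PRS(X_Σ) =
[(2; —), (2; 1), (2; 1), (2; 1,1), (2; 1,1), (2; 1,3), (2; 1,4), (2; 2), (2; 2), (2; 3), (3; 1), (3; 1), (3; 1), (3; 2)]


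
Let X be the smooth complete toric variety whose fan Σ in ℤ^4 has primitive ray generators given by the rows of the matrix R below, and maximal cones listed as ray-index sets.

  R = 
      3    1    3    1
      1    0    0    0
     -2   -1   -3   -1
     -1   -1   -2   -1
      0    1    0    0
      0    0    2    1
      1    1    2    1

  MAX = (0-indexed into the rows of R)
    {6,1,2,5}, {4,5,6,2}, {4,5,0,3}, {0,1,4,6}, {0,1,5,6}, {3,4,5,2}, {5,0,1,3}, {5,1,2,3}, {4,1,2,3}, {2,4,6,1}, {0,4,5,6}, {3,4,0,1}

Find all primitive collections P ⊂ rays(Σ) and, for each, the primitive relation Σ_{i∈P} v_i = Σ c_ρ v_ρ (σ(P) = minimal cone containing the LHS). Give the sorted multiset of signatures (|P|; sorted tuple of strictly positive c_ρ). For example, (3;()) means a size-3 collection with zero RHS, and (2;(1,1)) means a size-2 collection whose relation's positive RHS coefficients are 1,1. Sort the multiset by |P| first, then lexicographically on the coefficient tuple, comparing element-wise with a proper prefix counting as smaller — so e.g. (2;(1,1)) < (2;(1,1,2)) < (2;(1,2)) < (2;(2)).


Σ has 3 primitive collections:

  {3,6}:  v_{3} + v_{6} = 0  so sig = (2;())
  {0,2}:  v_{0} + v_{2} = v_{1}  so sig = (2;(1))
  {1,4,5}:  v_{1} + v_{4} + v_{5} = v_{6}  so sig = (3;(1))

Signatures (|P|; sorted positive RHS coefficients), sorted:
[(2;()), (2;(1)), (3;(1))]


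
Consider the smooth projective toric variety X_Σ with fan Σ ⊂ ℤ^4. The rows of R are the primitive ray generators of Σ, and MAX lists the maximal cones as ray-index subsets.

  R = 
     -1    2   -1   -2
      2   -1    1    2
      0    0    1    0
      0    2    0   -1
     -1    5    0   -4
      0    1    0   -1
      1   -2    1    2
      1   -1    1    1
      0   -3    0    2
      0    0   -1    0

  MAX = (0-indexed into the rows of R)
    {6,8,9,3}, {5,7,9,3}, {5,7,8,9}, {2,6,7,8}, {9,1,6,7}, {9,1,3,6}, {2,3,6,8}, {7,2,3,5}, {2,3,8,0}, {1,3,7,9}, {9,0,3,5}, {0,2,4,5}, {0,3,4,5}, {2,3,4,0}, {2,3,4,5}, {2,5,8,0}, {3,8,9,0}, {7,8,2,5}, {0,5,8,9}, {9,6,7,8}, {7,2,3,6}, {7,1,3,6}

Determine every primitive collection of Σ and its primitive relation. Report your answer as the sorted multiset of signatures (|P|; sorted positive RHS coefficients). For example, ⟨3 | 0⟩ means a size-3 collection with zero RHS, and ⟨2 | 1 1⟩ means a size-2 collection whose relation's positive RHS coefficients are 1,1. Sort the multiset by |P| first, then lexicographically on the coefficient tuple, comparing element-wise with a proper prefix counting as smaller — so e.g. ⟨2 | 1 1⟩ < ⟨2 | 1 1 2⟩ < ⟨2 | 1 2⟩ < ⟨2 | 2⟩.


Σ has 17 primitive collections:

  • {0,6}:  v_{0} + v_{6} = 0  so sig = ⟨2 | 0⟩
  • {2,9}:  v_{2} + v_{9} = 0  so sig = ⟨2 | 0⟩
  • {0,7}:  v_{0} + v_{7} = v_{5}  so sig = ⟨2 | 1⟩
  • {5,6}:  v_{5} + v_{6} = v_{7}  so sig = ⟨2 | 1⟩
  • {4,8}:  v_{4} + v_{8} = v_{0} + v_{2}  so sig = ⟨2 | 1 1⟩
  • {0,1}:  v_{0} + v_{1} = v_{3} + v_{7} + v_{9}  so sig = ⟨2 | 1 1 1⟩
  • {1,2}:  v_{1} + v_{2} = v_{3} + v_{6} + v_{7}  so sig = ⟨2 | 1 1 1⟩
  • {4,6}:  v_{4} + v_{6} = v_{2} + v_{3} + v_{5}  so sig = ⟨2 | 1 1 1⟩
  • {4,9}:  v_{4} + v_{9} = v_{0} + v_{3} + v_{5}  so sig = ⟨2 | 1 1 1⟩
  • {1,4}:  v_{1} + v_{4} = 2·v_{3} + v_{5} + v_{7}  so sig = ⟨2 | 1 1 2⟩
  • {1,5}:  v_{1} + v_{5} = v_{3} + 2·v_{7} + v_{9}  so sig = ⟨2 | 1 1 2⟩
  • {4,7}:  v_{4} + v_{7} = v_{2} + v_{3} + 2·v_{5}  so sig = ⟨2 | 1 1 2⟩
  • {1,8}:  v_{1} + v_{8} = 2·v_{6} + v_{9}  so sig = ⟨2 | 1 2⟩
  • {3,5,8}:  v_{3} + v_{5} + v_{8} = 0  so sig = ⟨3 | 0⟩
  • {3,7,8}:  v_{3} + v_{7} + v_{8} = v_{6}  so sig = ⟨3 | 1⟩
  • {0,2,3,5}:  v_{0} + v_{2} + v_{3} + v_{5} = v_{4}  so sig = ⟨4 | 1⟩
  • {3,6,7,9}:  v_{3} + v_{6} + v_{7} + v_{9} = v_{1}  so sig = ⟨4 | 1⟩

Sorted signature multiset PRS(X):
    ⟨2 | 0⟩
    ⟨2 | 0⟩
    ⟨2 | 1⟩
    ⟨2 | 1⟩
    ⟨2 | 1 1⟩
    ⟨2 | 1 1 1⟩
    ⟨2 | 1 1 1⟩
    ⟨2 | 1 1 1⟩
    ⟨2 | 1 1 1⟩
    ⟨2 | 1 1 2⟩
    ⟨2 | 1 1 2⟩
    ⟨2 | 1 1 2⟩
    ⟨2 | 1 2⟩
    ⟨3 | 0⟩
    ⟨3 | 1⟩
    ⟨4 | 1⟩
    ⟨4 | 1⟩


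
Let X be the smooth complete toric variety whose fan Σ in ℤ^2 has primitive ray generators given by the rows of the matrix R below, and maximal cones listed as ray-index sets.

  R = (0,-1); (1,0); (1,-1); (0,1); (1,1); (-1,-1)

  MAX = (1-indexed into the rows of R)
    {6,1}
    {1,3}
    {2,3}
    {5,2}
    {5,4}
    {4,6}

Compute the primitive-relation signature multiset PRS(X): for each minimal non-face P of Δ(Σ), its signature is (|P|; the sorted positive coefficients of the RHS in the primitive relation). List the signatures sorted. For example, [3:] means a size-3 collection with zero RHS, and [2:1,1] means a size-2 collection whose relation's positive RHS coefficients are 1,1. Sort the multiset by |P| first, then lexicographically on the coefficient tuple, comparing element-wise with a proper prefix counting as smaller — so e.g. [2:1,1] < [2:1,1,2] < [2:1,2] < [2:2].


Primitive collections (9):

  P={1,4}:  v_{1} + v_{4} = 0  ⟹  sig = [2:]
  P={5,6}:  v_{5} + v_{6} = 0  ⟹  sig = [2:]
  P={1,2}:  v_{1} + v_{2} = v_{3}  ⟹  sig = [2:1]
  P={1,5}:  v_{1} + v_{5} = v_{2}  ⟹  sig = [2:1]
  P={2,4}:  v_{2} + v_{4} = v_{5}  ⟹  sig = [2:1]
  P={2,6}:  v_{2} + v_{6} = v_{1}  ⟹  sig = [2:1]
  P={3,4}:  v_{3} + v_{4} = v_{2}  ⟹  sig = [2:1]
  P={3,5}:  v_{3} + v_{5} = 2·v_{2}  ⟹  sig = [2:2]
  P={3,6}:  v_{3} + v_{6} = 2·v_{1}  ⟹  sig = [2:2]

Hence PRS(X_Σ) =
{ [2:] ×2,  [2:1] ×5,  [2:2] ×2 }


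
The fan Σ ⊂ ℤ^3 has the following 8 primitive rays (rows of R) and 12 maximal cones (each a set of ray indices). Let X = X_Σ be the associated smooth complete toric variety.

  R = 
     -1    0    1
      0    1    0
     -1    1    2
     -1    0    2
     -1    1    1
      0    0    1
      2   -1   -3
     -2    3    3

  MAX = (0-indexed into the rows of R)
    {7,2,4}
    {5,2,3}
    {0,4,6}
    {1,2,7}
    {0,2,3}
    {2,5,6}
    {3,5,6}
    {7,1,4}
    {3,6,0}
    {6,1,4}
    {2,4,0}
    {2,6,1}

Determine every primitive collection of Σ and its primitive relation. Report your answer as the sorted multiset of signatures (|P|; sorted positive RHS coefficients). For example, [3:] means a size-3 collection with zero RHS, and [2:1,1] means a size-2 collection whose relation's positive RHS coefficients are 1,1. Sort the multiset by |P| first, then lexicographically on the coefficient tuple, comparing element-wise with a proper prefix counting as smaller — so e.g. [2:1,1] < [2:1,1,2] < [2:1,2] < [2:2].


Σ has 14 primitive collections:

  P={0,1}:  v_{0} + v_{1} = v_{4} — sig = [2:1]
  P={0,5}:  v_{0} + v_{5} = v_{3} — sig = [2:1]
  P={1,3}:  v_{1} + v_{3} = v_{2} — sig = [2:1]
  P={4,5}:  v_{4} + v_{5} = v_{2} — sig = [2:1]
  P={3,4}:  v_{3} + v_{4} = v_{0} + v_{2} — sig = [2:1,1]
  P={0,7}:  v_{0} + v_{7} = v_{2} + 2·v_{4} — sig = [2:1,2]
  P={1,5}:  v_{1} + v_{5} = 2·v_{2} + v_{6} — sig = [2:1,2]
  P={3,7}:  v_{3} + v_{7} = 2·v_{2} + v_{4} — sig = [2:1,2]
  P={5,7}:  v_{5} + v_{7} = v_{1} + 2·v_{2} — sig = [2:1,2]
  P={6,7}:  v_{6} + v_{7} = 2·v_{1} — sig = [2:2]
  P={0,2,6}:  v_{0} + v_{2} + v_{6} = 0 — sig = [3:]
  P={1,2,4}:  v_{1} + v_{2} + v_{4} = v_{7} — sig = [3:1]
  P={2,3,6}:  v_{2} + v_{3} + v_{6} = v_{5} — sig = [3:1]
  P={2,4,6}:  v_{2} + v_{4} + v_{6} = v_{1} — sig = [3:1]

so the primitive-relation signature multiset is
{ [2:1] ×4,  [2:1,1],  [2:1,2] ×4,  [2:2],  [3:],  [3:1] ×3 }


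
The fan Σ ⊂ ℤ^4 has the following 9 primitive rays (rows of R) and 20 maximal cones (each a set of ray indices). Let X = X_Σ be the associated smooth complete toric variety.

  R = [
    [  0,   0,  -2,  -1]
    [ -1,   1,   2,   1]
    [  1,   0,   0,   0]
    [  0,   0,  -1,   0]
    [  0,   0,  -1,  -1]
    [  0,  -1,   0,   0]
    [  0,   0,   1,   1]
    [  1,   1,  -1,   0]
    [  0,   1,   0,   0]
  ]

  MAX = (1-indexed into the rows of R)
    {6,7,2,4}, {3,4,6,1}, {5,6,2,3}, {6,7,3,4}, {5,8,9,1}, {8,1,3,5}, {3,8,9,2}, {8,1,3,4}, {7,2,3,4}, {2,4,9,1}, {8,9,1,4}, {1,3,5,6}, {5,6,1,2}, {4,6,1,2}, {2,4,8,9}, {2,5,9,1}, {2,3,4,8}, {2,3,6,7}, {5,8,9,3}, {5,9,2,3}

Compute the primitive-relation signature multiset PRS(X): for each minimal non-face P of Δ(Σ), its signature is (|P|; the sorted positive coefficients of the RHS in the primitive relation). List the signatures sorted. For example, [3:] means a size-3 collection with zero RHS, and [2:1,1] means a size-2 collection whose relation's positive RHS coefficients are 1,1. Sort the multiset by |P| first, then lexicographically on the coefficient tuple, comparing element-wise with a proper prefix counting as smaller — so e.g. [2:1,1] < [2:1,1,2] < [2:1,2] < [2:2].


Minimal non-faces — 13 found among 9 rays, 20 max cones:

  • {5,7}:  v_{5} + v_{7} = 0  ⇒ sig = [2:]
  • {6,9}:  v_{6} + v_{9} = 0  ⇒ sig = [2:]
  • {1,7}:  v_{1} + v_{7} = v_{4}  ⇒ sig = [2:1]
  • {4,5}:  v_{4} + v_{5} = v_{1}  ⇒ sig = [2:1]
  • {6,8}:  v_{6} + v_{8} = v_{3} + v_{4}  ⇒ sig = [2:1,1]
  • {7,9}:  v_{7} + v_{9} = v_{2} + v_{3} + v_{4}  ⇒ sig = [2:1,1,1]
  • {7,8}:  v_{7} + v_{8} = v_{2} + 2·v_{3} + 2·v_{4}  ⇒ sig = [2:1,2,2]
  • {1,2,3}:  v_{1} + v_{2} + v_{3} = v_{9}  ⇒ sig = [3:1]
  • {3,4,9}:  v_{3} + v_{4} + v_{9} = v_{8}  ⇒ sig = [3:1]
  • {1,3,9}:  v_{1} + v_{3} + v_{9} = v_{5} + v_{8}  ⇒ sig = [3:1,1]
  • {1,2,8}:  v_{1} + v_{2} + v_{8} = v_{4} + 2·v_{9}  ⇒ sig = [3:1,2]
  • {2,5,8}:  v_{2} + v_{5} + v_{8} = 2·v_{9}  ⇒ sig = [3:2]
  • {2,3,4,6}:  v_{2} + v_{3} + v_{4} + v_{6} = v_{7}  ⇒ sig = [4:1]

Signatures (|P|; sorted positive RHS coefficients), sorted:
    |P|=2: 7 collections, coeffs (), (), (1), (1), (1,1), (1,1,1), (1,2,2)
    |P|=3: 5 collections, coeffs (1), (1), (1,1), (1,2), (2)
    |P|=4: 1 collection, coeffs (1)


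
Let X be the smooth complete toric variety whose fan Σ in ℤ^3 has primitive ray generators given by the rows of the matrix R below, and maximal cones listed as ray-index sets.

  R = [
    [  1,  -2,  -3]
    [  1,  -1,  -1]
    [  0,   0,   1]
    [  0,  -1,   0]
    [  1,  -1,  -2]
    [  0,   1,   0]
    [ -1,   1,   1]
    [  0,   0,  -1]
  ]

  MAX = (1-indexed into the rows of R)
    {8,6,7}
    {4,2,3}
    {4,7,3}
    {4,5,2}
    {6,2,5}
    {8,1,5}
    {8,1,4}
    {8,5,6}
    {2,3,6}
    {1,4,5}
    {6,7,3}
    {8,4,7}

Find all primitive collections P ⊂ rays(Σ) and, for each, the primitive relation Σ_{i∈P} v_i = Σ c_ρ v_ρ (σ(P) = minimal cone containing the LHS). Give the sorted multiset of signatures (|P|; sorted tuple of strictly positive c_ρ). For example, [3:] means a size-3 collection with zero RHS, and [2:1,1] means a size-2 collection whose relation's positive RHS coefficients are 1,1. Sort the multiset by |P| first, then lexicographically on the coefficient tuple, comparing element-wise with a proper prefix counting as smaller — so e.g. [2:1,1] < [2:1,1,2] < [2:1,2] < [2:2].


11 minimal non-faces of Δ(Σ) (on 8 rays):

  • {2,7}:  v_{2} + v_{7} = 0 ; sig = [2:]
  • {3,8}:  v_{3} + v_{8} = 0 ; sig = [2:]
  • {4,6}:  v_{4} + v_{6} = 0 ; sig = [2:]
  • {2,8}:  v_{2} + v_{8} = v_{5} ; sig = [2:1]
  • {3,5}:  v_{3} + v_{5} = v_{2} ; sig = [2:1]
  • {5,7}:  v_{5} + v_{7} = v_{8} ; sig = [2:1]
  • {1,3}:  v_{1} + v_{3} = v_{4} + v_{5} ; sig = [2:1,1]
  • {1,6}:  v_{1} + v_{6} = v_{5} + v_{8} ; sig = [2:1,1]
  • {1,2}:  v_{1} + v_{2} = v_{4} + 2·v_{5} ; sig = [2:1,2]
  • {1,7}:  v_{1} + v_{7} = v_{4} + 2·v_{8} ; sig = [2:1,2]
  • {4,5,8}:  v_{4} + v_{5} + v_{8} = v_{1} ; sig = [3:1]

Hence PRS(X_Σ) =
[[2:], [2:], [2:], [2:1], [2:1], [2:1], [2:1,1], [2:1,1], [2:1,2], [2:1,2], [3:1]]


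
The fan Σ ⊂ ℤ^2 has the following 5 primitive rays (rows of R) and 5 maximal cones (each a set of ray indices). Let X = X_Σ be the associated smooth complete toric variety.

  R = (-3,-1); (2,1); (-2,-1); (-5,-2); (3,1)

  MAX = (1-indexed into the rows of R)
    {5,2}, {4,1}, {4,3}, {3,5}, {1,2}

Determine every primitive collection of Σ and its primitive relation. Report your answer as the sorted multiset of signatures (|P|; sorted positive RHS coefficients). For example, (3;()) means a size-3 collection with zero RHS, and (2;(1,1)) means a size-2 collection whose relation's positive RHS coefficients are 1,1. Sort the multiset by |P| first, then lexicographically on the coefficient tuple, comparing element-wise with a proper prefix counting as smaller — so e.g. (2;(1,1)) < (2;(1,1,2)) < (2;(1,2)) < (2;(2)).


Primitive collections (5):

  {1,5}:  v_{1} + v_{5} = 0  ⇒ sig = (2;())
  {2,3}:  v_{2} + v_{3} = 0  ⇒ sig = (2;())
  {1,3}:  v_{1} + v_{3} = v_{4}  ⇒ sig = (2;(1))
  {2,4}:  v_{2} + v_{4} = v_{1}  ⇒ sig = (2;(1))
  {4,5}:  v_{4} + v_{5} = v_{3}  ⇒ sig = (2;(1))

Hence PRS(X_Σ) =
{ (2;()) ×2,  (2;(1)) ×3 }


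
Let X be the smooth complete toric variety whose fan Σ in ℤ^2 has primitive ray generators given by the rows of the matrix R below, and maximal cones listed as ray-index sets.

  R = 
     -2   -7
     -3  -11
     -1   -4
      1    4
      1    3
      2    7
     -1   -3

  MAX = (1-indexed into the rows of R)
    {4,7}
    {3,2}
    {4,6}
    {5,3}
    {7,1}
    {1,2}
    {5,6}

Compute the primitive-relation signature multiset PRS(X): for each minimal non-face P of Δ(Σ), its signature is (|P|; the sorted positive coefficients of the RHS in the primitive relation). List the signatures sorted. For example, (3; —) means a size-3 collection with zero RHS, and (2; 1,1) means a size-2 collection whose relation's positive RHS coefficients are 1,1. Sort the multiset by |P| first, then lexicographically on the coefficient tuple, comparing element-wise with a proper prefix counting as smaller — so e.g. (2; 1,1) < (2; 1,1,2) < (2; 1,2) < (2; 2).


Primitive collections (14):

  • {1,6}:  v_{1} + v_{6} = 0 — sig = (2; —)
  • {3,4}:  v_{3} + v_{4} = 0 — sig = (2; —)
  • {5,7}:  v_{5} + v_{7} = 0 — sig = (2; —)
  • {1,3}:  v_{1} + v_{3} = v_{2} — sig = (2; 1)
  • {1,4}:  v_{1} + v_{4} = v_{7} — sig = (2; 1)
  • {1,5}:  v_{1} + v_{5} = v_{3} — sig = (2; 1)
  • {2,4}:  v_{2} + v_{4} = v_{1} — sig = (2; 1)
  • {2,6}:  v_{2} + v_{6} = v_{3} — sig = (2; 1)
  • {3,6}:  v_{3} + v_{6} = v_{5} — sig = (2; 1)
  • {3,7}:  v_{3} + v_{7} = v_{1} — sig = (2; 1)
  • {4,5}:  v_{4} + v_{5} = v_{6} — sig = (2; 1)
  • {6,7}:  v_{6} + v_{7} = v_{4} — sig = (2; 1)
  • {2,5}:  v_{2} + v_{5} = 2·v_{3} — sig = (2; 2)
  • {2,7}:  v_{2} + v_{7} = 2·v_{1} — sig = (2; 2)

so the primitive-relation signature multiset is
    (2; —)
    (2; —)
    (2; —)
    (2; 1)
    (2; 1)
    (2; 1)
    (2; 1)
    (2; 1)
    (2; 1)
    (2; 1)
    (2; 1)
    (2; 1)
    (2; 2)
    (2; 2)


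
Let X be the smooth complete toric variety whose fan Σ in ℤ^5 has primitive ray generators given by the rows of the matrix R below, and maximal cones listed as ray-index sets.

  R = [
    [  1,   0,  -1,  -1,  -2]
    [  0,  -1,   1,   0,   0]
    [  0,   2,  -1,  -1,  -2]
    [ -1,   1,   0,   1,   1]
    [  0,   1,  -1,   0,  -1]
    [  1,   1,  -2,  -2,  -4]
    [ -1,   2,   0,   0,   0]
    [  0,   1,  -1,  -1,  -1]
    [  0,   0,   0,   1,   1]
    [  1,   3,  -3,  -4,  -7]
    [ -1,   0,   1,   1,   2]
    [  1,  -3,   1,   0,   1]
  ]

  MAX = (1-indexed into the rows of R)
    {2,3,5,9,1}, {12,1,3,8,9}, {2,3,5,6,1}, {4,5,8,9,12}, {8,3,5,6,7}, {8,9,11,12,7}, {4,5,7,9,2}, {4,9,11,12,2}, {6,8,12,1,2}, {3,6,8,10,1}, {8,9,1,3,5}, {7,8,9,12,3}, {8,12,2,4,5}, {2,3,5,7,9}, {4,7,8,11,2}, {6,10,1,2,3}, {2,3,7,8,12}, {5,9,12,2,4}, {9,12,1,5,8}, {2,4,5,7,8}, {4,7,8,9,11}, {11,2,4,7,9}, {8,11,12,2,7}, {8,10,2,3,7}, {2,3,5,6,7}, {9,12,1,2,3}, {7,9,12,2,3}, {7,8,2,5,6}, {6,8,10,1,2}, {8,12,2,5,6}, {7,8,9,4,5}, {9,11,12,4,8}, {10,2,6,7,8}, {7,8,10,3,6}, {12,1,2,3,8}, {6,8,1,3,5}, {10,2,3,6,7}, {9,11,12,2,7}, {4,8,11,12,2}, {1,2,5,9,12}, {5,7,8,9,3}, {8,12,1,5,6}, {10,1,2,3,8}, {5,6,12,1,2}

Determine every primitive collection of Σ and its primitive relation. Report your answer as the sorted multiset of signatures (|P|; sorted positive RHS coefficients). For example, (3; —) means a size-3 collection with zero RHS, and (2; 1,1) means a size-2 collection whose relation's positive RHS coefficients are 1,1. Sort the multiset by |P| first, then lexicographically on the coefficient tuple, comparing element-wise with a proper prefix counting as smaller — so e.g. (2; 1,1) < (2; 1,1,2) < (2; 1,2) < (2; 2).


|primitive collections| = 23. Relations:

  P={1,11}:  v_{1} + v_{11} = 0  so sig = (2; —)
  P={1,4}:  v_{1} + v_{4} = v_{5}  so sig = (2; 1)
  P={1,7}:  v_{1} + v_{7} = v_{3}  so sig = (2; 1)
  P={3,11}:  v_{3} + v_{11} = v_{7}  so sig = (2; 1)
  P={5,11}:  v_{5} + v_{11} = v_{4}  so sig = (2; 1)
  P={3,4}:  v_{3} + v_{4} = v_{5} + v_{7}  so sig = (2; 1,1)
  P={6,9}:  v_{6} + v_{9} = v_{1} + v_{5}  so sig = (2; 1,1)
  P={9,10}:  v_{9} + v_{10} = v_{3} + v_{6}  so sig = (2; 1,1)
  P={6,11}:  v_{6} + v_{11} = v_{2} + v_{5} + v_{8}  so sig = (2; 1,1,1)
  P={10,11}:  v_{10} + v_{11} = v_{2} + v_{6} + v_{7} + v_{8}  so sig = (2; 1,1,1,1)
  P={4,10}:  v_{4} + v_{10} = v_{2} + v_{5} + v_{6} + v_{7} + v_{8}  so sig = (2; 1,1,1,1,1)
  P={4,6}:  v_{4} + v_{6} = v_{2} + 2·v_{5} + v_{8}  so sig = (2; 1,1,2)
  P={5,10}:  v_{5} + v_{10} = 2·v_{6} + v_{7}  so sig = (2; 1,2)
  P={10,12}:  v_{10} + v_{12} = 2·v_{1} + 2·v_{2} + 2·v_{8}  so sig = (2; 2,2,2)
  P={2,8,9}:  v_{2} + v_{8} + v_{9} = 0  so sig = (3; —)
  P={5,7,12}:  v_{5} + v_{7} + v_{12} = 0  so sig = (3; —)
  P={3,5,12}:  v_{3} + v_{5} + v_{12} = v_{1}  so sig = (3; 1)
  P={4,7,12}:  v_{4} + v_{7} + v_{12} = v_{11}  so sig = (3; 1)
  P={6,7,12}:  v_{6} + v_{7} + v_{12} = v_{1} + v_{2} + v_{8}  so sig = (3; 1,1,1)
  P={3,6,12}:  v_{3} + v_{6} + v_{12} = 2·v_{1} + v_{2} + v_{8}  so sig = (3; 1,1,2)
  P={1,2,5,8}:  v_{1} + v_{2} + v_{5} + v_{8} = v_{6}  so sig = (4; 1)
  P={2,3,6,8}:  v_{2} + v_{3} + v_{6} + v_{8} = v_{10}  so sig = (4; 1)
  P={2,3,5,8}:  v_{2} + v_{3} + v_{5} + v_{8} = v_{6} + v_{7}  so sig = (4; 1,1)

Hence PRS(X_Σ) =
{ (2; —),  (2; 1) ×4,  (2; 1,1) ×3,  (2; 1,1,1),  (2; 1,1,1,1),  (2; 1,1,1,1,1),  (2; 1,1,2),  (2; 1,2),  (2; 2,2,2),  (3; —) ×2,  (3; 1) ×2,  (3; 1,1,1),  (3; 1,1,2),  (4; 1) ×2,  (4; 1,1) }


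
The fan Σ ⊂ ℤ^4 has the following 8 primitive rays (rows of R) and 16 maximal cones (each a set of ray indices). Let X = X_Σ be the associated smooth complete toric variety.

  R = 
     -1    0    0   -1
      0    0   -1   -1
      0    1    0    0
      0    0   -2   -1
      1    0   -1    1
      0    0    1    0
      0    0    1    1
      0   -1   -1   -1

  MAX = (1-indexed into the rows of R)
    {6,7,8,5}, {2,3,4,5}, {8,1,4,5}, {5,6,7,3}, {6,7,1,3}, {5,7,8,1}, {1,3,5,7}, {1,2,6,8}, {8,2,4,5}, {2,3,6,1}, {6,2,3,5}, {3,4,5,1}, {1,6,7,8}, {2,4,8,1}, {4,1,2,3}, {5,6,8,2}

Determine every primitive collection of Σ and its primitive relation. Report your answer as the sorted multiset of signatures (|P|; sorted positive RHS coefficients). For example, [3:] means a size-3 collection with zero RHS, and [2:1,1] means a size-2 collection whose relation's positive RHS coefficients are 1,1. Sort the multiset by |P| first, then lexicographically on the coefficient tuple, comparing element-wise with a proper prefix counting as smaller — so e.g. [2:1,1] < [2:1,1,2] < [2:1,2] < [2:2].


The 6 primitive collections of Σ (r=8, n=4):

  P={2,7}:  v_{2} + v_{7} = 0 ; sig = [2:]
  P={3,8}:  v_{3} + v_{8} = v_{2} ; sig = [2:1]
  P={4,6}:  v_{4} + v_{6} = v_{2} ; sig = [2:1]
  P={4,7}:  v_{4} + v_{7} = v_{1} + v_{5} ; sig = [2:1,1]
  P={1,5,6}:  v_{1} + v_{5} + v_{6} = 0 ; sig = [3:]
  P={1,2,5}:  v_{1} + v_{2} + v_{5} = v_{4} ; sig = [3:1]

so the primitive-relation signature multiset is
[[2:], [2:1], [2:1], [2:1,1], [3:], [3:1]]


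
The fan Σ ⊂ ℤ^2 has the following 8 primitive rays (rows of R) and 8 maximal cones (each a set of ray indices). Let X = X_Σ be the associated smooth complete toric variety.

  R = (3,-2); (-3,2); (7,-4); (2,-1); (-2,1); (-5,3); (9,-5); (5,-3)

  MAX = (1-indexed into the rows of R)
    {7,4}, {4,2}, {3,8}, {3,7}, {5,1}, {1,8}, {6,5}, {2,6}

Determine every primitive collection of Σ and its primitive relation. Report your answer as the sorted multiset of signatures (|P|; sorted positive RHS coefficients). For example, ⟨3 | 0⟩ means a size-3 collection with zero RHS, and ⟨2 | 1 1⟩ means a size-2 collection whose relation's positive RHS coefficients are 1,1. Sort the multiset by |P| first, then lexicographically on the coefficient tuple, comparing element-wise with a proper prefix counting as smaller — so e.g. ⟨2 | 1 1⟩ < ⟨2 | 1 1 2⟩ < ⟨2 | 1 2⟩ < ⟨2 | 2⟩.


Minimal non-faces — 20 found among 8 rays, 8 max cones:

  P={1,2}:  v_{1} + v_{2} = 0  →  sig = ⟨2 | 0⟩
  P={4,5}:  v_{4} + v_{5} = 0  →  sig = ⟨2 | 0⟩
  P={6,8}:  v_{6} + v_{8} = 0  →  sig = ⟨2 | 0⟩
  P={1,4}:  v_{1} + v_{4} = v_{8}  →  sig = ⟨2 | 1⟩
  P={1,6}:  v_{1} + v_{6} = v_{5}  →  sig = ⟨2 | 1⟩
  P={2,5}:  v_{2} + v_{5} = v_{6}  →  sig = ⟨2 | 1⟩
  P={2,8}:  v_{2} + v_{8} = v_{4}  →  sig = ⟨2 | 1⟩
  P={3,4}:  v_{3} + v_{4} = v_{7}  →  sig = ⟨2 | 1⟩
  P={3,5}:  v_{3} + v_{5} = v_{8}  →  sig = ⟨2 | 1⟩
  P={3,6}:  v_{3} + v_{6} = v_{4}  →  sig = ⟨2 | 1⟩
  P={4,6}:  v_{4} + v_{6} = v_{2}  →  sig = ⟨2 | 1⟩
  P={4,8}:  v_{4} + v_{8} = v_{3}  →  sig = ⟨2 | 1⟩
  P={5,7}:  v_{5} + v_{7} = v_{3}  →  sig = ⟨2 | 1⟩
  P={5,8}:  v_{5} + v_{8} = v_{1}  →  sig = ⟨2 | 1⟩
  P={1,7}:  v_{1} + v_{7} = v_{3} + v_{8}  →  sig = ⟨2 | 1 1⟩
  P={1,3}:  v_{1} + v_{3} = 2·v_{8}  →  sig = ⟨2 | 2⟩
  P={2,3}:  v_{2} + v_{3} = 2·v_{4}  →  sig = ⟨2 | 2⟩
  P={6,7}:  v_{6} + v_{7} = 2·v_{4}  →  sig = ⟨2 | 2⟩
  P={7,8}:  v_{7} + v_{8} = 2·v_{3}  →  sig = ⟨2 | 2⟩
  P={2,7}:  v_{2} + v_{7} = 3·v_{4}  →  sig = ⟨2 | 3⟩

Sorted signature multiset PRS(X):
    |P|=2: 20 collections, coeffs (), (), (), (1), (1), (1), (1), (1), (1), (1), (1), (1), (1), (1), (1,1), (2), (2), (2), (2), (3)


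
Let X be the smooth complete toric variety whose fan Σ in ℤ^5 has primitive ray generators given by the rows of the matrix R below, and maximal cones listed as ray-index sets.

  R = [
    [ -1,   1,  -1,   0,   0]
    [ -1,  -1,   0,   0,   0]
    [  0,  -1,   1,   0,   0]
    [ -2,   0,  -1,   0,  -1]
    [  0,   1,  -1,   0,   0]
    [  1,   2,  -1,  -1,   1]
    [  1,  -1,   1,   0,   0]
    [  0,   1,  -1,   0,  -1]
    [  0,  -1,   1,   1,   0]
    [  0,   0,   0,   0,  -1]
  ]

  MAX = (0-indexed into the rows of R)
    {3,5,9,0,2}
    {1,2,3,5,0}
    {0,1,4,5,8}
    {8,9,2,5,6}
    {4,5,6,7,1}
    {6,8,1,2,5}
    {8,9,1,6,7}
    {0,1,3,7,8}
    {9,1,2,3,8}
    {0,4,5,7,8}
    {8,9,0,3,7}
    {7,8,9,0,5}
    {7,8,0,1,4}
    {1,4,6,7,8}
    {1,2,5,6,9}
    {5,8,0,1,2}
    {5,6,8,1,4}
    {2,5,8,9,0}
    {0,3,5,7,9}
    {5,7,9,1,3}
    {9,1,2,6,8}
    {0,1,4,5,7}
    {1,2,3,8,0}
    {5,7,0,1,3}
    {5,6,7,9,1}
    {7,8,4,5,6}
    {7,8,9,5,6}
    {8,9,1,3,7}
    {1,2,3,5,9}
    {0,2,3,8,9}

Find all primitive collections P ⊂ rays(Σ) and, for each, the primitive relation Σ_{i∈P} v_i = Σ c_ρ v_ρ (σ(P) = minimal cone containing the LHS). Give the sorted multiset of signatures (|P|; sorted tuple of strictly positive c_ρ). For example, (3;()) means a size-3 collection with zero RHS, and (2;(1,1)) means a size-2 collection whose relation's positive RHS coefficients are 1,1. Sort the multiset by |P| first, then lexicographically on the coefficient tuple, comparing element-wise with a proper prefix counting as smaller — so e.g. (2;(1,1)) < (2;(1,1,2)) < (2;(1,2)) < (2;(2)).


Minimal non-faces — 10 found among 10 rays, 30 max cones:

  {0,6}:  v_{0} + v_{6} = 0 — sig = (2;())
  {2,4}:  v_{2} + v_{4} = 0 — sig = (2;())
  {2,7}:  v_{2} + v_{7} = v_{9} — sig = (2;(1))
  {4,9}:  v_{4} + v_{9} = v_{7} — sig = (2;(1))
  {3,6}:  v_{3} + v_{6} = v_{1} + v_{9} — sig = (2;(1,1))
  {3,4}:  v_{3} + v_{4} = v_{0} + v_{1} + v_{7} — sig = (2;(1,1,1))
  {0,1,9}:  v_{0} + v_{1} + v_{9} = v_{3} — sig = (3;(1))
  {3,5,8}:  v_{3} + v_{5} + v_{8} = v_{0} — sig = (3;(1))
  {1,5,8,9}:  v_{1} + v_{5} + v_{8} + v_{9} = 0 — sig = (4;())
  {1,5,7,8}:  v_{1} + v_{5} + v_{7} + v_{8} = v_{4} — sig = (4;(1))

Signatures (|P|; sorted positive RHS coefficients), sorted:
    (2;())
    (2;())
    (2;(1))
    (2;(1))
    (2;(1,1))
    (2;(1,1,1))
    (3;(1))
    (3;(1))
    (4;())
    (4;(1))


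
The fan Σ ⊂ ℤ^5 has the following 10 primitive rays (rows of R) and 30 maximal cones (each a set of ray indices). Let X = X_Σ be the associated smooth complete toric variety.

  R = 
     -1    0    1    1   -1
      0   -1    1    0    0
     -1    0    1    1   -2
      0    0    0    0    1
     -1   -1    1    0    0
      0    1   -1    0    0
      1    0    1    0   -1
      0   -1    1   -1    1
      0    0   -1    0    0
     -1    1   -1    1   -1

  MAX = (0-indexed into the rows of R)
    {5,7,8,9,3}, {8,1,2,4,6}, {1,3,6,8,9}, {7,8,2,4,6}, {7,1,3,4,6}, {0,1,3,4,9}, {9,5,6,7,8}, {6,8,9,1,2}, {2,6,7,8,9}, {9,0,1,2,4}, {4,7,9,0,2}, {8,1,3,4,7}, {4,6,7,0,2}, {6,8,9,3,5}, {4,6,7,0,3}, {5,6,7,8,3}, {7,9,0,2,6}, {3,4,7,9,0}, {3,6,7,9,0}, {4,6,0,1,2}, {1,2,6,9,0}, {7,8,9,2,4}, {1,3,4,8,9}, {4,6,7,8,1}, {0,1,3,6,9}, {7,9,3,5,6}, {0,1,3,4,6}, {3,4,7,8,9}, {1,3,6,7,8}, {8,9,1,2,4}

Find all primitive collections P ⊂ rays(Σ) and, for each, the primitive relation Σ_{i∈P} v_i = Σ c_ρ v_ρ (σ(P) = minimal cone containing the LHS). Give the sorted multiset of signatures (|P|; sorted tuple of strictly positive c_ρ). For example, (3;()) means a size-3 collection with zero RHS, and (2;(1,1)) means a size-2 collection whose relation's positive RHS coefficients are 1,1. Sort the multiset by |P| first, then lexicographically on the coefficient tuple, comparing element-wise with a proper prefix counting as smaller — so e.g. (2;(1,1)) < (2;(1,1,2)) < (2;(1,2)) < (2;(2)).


Primitive collections (12):

  {1,5}:  v_{1} + v_{5} = 0  →  sig = (2;())
  {2,3}:  v_{2} + v_{3} = v_{0}  →  sig = (2;(1))
  {0,8}:  v_{0} + v_{8} = v_{1} + v_{9}  →  sig = (2;(1,1))
  {4,5}:  v_{4} + v_{5} = v_{7} + v_{9}  →  sig = (2;(1,1))
  {0,5}:  v_{0} + v_{5} = v_{3} + v_{6} + v_{7} + 2·v_{9}  →  sig = (2;(1,1,1,2))
  {2,5}:  v_{2} + v_{5} = v_{6} + v_{7} + 2·v_{9}  →  sig = (2;(1,1,2))
  {1,7,9}:  v_{1} + v_{7} + v_{9} = v_{4}  →  sig = (3;(1))
  {4,6,9}:  v_{4} + v_{6} + v_{9} = v_{2}  →  sig = (3;(1))
  {0,1,7}:  v_{0} + v_{1} + v_{7} = v_{3} + 2·v_{4} + v_{6}  →  sig = (3;(1,1,2))
  {1,2,7}:  v_{1} + v_{2} + v_{7} = 2·v_{4} + v_{6}  →  sig = (3;(1,2))
  {3,4,6,8}:  v_{3} + v_{4} + v_{6} + v_{8} = v_{1}  →  sig = (4;(1))
  {3,6,7,8,9}:  v_{3} + v_{6} + v_{7} + v_{8} + v_{9} = 0  →  sig = (5;())

Hence PRS(X_Σ) =
[(2;()), (2;(1)), (2;(1,1)), (2;(1,1)), (2;(1,1,1,2)), (2;(1,1,2)), (3;(1)), (3;(1)), (3;(1,1,2)), (3;(1,2)), (4;(1)), (5;())]
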